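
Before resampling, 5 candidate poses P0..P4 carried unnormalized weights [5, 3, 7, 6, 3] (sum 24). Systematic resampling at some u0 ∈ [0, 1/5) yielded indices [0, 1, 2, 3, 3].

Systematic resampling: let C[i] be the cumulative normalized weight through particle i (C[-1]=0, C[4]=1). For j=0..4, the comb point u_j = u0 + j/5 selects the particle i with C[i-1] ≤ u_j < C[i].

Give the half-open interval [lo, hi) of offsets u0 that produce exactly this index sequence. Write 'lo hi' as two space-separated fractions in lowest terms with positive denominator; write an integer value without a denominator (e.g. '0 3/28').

C = [5/24, 1/3, 5/8, 7/8, 1]
j=0 picked index 0: u0 ∈ [0, 5/24)
j=1 picked index 1: u0 ∈ [1/120, 2/15)
j=2 picked index 2: u0 ∈ [-1/15, 9/40)
j=3 picked index 3: u0 ∈ [1/40, 11/40)
j=4 picked index 3: u0 ∈ [-7/40, 3/40)
intersection: [1/40, 3/40)

1/40 3/40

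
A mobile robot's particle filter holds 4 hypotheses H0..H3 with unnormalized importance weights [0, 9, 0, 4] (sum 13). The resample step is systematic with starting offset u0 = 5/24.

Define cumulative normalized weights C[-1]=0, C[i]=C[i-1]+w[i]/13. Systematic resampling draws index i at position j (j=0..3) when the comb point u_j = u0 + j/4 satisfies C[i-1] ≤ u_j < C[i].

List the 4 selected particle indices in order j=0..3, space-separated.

C = [0, 9/13, 9/13, 1]
j=0: u_0=5/24 ∈ [0, 9/13) → index 1
j=1: u_1=11/24 ∈ [0, 9/13) → index 1
j=2: u_2=17/24 ∈ [9/13, 1) → index 3
j=3: u_3=23/24 ∈ [9/13, 1) → index 3

1 1 3 3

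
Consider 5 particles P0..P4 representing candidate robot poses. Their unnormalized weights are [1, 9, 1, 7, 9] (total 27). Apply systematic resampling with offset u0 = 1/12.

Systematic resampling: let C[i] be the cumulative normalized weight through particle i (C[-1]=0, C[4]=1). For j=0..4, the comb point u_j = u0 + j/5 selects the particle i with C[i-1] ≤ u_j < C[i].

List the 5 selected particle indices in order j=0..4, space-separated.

1 1 3 4 4

C = [1/27, 10/27, 11/27, 2/3, 1]
j=0: u_0=1/12 ∈ [1/27, 10/27) → index 1
j=1: u_1=17/60 ∈ [1/27, 10/27) → index 1
j=2: u_2=29/60 ∈ [11/27, 2/3) → index 3
j=3: u_3=41/60 ∈ [2/3, 1) → index 4
j=4: u_4=53/60 ∈ [2/3, 1) → index 4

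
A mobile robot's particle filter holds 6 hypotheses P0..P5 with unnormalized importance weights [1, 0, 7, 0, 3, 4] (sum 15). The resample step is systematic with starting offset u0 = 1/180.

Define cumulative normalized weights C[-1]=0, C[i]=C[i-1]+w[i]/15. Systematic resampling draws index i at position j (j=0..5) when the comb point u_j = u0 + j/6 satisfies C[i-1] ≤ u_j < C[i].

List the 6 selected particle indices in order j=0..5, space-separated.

0 2 2 2 4 5

C = [1/15, 1/15, 8/15, 8/15, 11/15, 1]
j=0: u_0=1/180 ∈ [0, 1/15) → index 0
j=1: u_1=31/180 ∈ [1/15, 8/15) → index 2
j=2: u_2=61/180 ∈ [1/15, 8/15) → index 2
j=3: u_3=91/180 ∈ [1/15, 8/15) → index 2
j=4: u_4=121/180 ∈ [8/15, 11/15) → index 4
j=5: u_5=151/180 ∈ [11/15, 1) → index 5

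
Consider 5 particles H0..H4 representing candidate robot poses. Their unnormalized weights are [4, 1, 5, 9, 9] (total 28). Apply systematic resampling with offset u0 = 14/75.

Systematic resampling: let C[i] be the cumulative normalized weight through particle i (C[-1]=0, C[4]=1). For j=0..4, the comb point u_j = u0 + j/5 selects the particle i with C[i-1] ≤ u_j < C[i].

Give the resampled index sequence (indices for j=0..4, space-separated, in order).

C = [1/7, 5/28, 5/14, 19/28, 1]
j=0: u_0=14/75 ∈ [5/28, 5/14) → index 2
j=1: u_1=29/75 ∈ [5/14, 19/28) → index 3
j=2: u_2=44/75 ∈ [5/14, 19/28) → index 3
j=3: u_3=59/75 ∈ [19/28, 1) → index 4
j=4: u_4=74/75 ∈ [19/28, 1) → index 4

2 3 3 4 4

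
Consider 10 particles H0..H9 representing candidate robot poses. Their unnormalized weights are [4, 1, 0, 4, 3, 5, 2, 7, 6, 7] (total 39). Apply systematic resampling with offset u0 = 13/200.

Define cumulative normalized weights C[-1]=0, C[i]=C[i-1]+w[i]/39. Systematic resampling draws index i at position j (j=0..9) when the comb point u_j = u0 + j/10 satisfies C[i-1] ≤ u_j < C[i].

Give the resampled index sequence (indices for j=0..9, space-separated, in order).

C = [4/39, 5/39, 5/39, 3/13, 4/13, 17/39, 19/39, 2/3, 32/39, 1]
j=0: u_0=13/200 ∈ [0, 4/39) → index 0
j=1: u_1=33/200 ∈ [5/39, 3/13) → index 3
j=2: u_2=53/200 ∈ [3/13, 4/13) → index 4
j=3: u_3=73/200 ∈ [4/13, 17/39) → index 5
j=4: u_4=93/200 ∈ [17/39, 19/39) → index 6
j=5: u_5=113/200 ∈ [19/39, 2/3) → index 7
j=6: u_6=133/200 ∈ [19/39, 2/3) → index 7
j=7: u_7=153/200 ∈ [2/3, 32/39) → index 8
j=8: u_8=173/200 ∈ [32/39, 1) → index 9
j=9: u_9=193/200 ∈ [32/39, 1) → index 9

0 3 4 5 6 7 7 8 9 9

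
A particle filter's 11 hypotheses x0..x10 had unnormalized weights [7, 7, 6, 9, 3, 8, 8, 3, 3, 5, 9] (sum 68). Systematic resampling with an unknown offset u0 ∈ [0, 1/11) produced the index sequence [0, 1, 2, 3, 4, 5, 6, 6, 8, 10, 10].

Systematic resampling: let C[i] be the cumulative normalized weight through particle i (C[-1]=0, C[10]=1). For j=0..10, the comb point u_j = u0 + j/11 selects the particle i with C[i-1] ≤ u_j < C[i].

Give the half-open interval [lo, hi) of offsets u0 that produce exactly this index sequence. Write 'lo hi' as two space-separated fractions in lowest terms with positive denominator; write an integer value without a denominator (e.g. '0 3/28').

47/748 25/374

C = [7/68, 7/34, 5/17, 29/68, 8/17, 10/17, 12/17, 3/4, 27/34, 59/68, 1]
j=0 picked index 0: u0 ∈ [0, 7/68)
j=1 picked index 1: u0 ∈ [9/748, 43/374)
j=2 picked index 2: u0 ∈ [9/374, 21/187)
j=3 picked index 3: u0 ∈ [4/187, 115/748)
j=4 picked index 4: u0 ∈ [47/748, 20/187)
j=5 picked index 5: u0 ∈ [3/187, 25/187)
j=6 picked index 6: u0 ∈ [8/187, 30/187)
j=7 picked index 6: u0 ∈ [-9/187, 13/187)
j=8 picked index 8: u0 ∈ [1/44, 25/374)
j=9 picked index 10: u0 ∈ [37/748, 2/11)
j=10 picked index 10: u0 ∈ [-31/748, 1/11)
intersection: [47/748, 25/374)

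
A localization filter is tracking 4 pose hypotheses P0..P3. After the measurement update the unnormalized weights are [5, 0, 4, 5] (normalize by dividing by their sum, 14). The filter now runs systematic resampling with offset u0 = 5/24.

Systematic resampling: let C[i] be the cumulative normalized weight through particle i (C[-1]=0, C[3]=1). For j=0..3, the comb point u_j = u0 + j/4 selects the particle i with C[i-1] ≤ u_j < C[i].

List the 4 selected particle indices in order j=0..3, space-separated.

C = [5/14, 5/14, 9/14, 1]
j=0: u_0=5/24 ∈ [0, 5/14) → index 0
j=1: u_1=11/24 ∈ [5/14, 9/14) → index 2
j=2: u_2=17/24 ∈ [9/14, 1) → index 3
j=3: u_3=23/24 ∈ [9/14, 1) → index 3

0 2 3 3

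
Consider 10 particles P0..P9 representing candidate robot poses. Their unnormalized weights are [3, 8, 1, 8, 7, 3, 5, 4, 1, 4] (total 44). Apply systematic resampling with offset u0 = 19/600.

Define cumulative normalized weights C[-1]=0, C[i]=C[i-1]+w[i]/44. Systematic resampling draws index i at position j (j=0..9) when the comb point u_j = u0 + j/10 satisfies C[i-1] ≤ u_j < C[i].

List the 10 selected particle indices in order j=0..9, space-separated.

C = [3/44, 1/4, 3/11, 5/11, 27/44, 15/22, 35/44, 39/44, 10/11, 1]
j=0: u_0=19/600 ∈ [0, 3/44) → index 0
j=1: u_1=79/600 ∈ [3/44, 1/4) → index 1
j=2: u_2=139/600 ∈ [3/44, 1/4) → index 1
j=3: u_3=199/600 ∈ [3/11, 5/11) → index 3
j=4: u_4=259/600 ∈ [3/11, 5/11) → index 3
j=5: u_5=319/600 ∈ [5/11, 27/44) → index 4
j=6: u_6=379/600 ∈ [27/44, 15/22) → index 5
j=7: u_7=439/600 ∈ [15/22, 35/44) → index 6
j=8: u_8=499/600 ∈ [35/44, 39/44) → index 7
j=9: u_9=559/600 ∈ [10/11, 1) → index 9

0 1 1 3 3 4 5 6 7 9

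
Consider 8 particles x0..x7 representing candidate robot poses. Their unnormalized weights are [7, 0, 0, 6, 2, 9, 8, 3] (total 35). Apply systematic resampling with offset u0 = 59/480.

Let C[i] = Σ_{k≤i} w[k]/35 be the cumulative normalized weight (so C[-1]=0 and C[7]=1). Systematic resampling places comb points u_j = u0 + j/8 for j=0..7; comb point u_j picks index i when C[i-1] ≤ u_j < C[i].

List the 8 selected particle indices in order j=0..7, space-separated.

0 3 4 5 5 6 6 7

C = [1/5, 1/5, 1/5, 13/35, 3/7, 24/35, 32/35, 1]
j=0: u_0=59/480 ∈ [0, 1/5) → index 0
j=1: u_1=119/480 ∈ [1/5, 13/35) → index 3
j=2: u_2=179/480 ∈ [13/35, 3/7) → index 4
j=3: u_3=239/480 ∈ [3/7, 24/35) → index 5
j=4: u_4=299/480 ∈ [3/7, 24/35) → index 5
j=5: u_5=359/480 ∈ [24/35, 32/35) → index 6
j=6: u_6=419/480 ∈ [24/35, 32/35) → index 6
j=7: u_7=479/480 ∈ [32/35, 1) → index 7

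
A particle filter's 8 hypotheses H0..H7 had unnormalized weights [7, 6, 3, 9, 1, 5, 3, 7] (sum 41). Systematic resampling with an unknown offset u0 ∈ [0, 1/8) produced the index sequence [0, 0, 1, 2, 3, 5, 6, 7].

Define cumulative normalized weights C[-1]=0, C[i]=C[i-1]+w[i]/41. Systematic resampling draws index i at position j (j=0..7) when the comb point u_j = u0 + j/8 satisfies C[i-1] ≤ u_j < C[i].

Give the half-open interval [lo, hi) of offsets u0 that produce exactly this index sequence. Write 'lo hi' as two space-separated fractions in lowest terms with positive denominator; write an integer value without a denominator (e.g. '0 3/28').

C = [7/41, 13/41, 16/41, 25/41, 26/41, 31/41, 34/41, 1]
j=0 picked index 0: u0 ∈ [0, 7/41)
j=1 picked index 0: u0 ∈ [-1/8, 15/328)
j=2 picked index 1: u0 ∈ [-13/164, 11/164)
j=3 picked index 2: u0 ∈ [-19/328, 5/328)
j=4 picked index 3: u0 ∈ [-9/82, 9/82)
j=5 picked index 5: u0 ∈ [3/328, 43/328)
j=6 picked index 6: u0 ∈ [1/164, 13/164)
j=7 picked index 7: u0 ∈ [-15/328, 1/8)
intersection: [3/328, 5/328)

3/328 5/328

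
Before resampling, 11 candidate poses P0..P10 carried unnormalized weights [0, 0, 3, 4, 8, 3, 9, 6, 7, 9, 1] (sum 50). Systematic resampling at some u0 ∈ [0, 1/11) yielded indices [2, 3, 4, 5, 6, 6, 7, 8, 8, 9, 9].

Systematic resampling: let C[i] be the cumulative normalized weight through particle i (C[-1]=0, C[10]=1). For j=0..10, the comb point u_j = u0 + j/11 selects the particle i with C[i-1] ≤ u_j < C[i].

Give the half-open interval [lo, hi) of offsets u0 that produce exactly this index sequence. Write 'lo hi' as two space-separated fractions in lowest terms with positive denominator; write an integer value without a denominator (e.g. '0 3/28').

C = [0, 0, 3/50, 7/50, 3/10, 9/25, 27/50, 33/50, 4/5, 49/50, 1]
j=0 picked index 2: u0 ∈ [0, 3/50)
j=1 picked index 3: u0 ∈ [-17/550, 27/550)
j=2 picked index 4: u0 ∈ [-23/550, 13/110)
j=3 picked index 5: u0 ∈ [3/110, 24/275)
j=4 picked index 6: u0 ∈ [-1/275, 97/550)
j=5 picked index 6: u0 ∈ [-26/275, 47/550)
j=6 picked index 7: u0 ∈ [-3/550, 63/550)
j=7 picked index 8: u0 ∈ [13/550, 9/55)
j=8 picked index 8: u0 ∈ [-37/550, 4/55)
j=9 picked index 9: u0 ∈ [-1/55, 89/550)
j=10 picked index 9: u0 ∈ [-6/55, 39/550)
intersection: [3/110, 27/550)

3/110 27/550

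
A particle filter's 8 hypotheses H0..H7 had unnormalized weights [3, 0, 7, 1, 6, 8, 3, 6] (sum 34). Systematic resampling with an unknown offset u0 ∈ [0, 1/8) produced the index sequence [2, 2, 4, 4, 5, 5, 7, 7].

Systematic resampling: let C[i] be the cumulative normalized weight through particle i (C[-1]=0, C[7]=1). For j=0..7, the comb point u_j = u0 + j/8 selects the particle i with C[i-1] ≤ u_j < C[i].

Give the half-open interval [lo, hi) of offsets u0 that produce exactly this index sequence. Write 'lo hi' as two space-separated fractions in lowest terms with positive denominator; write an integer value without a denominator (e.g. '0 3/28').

C = [3/34, 3/34, 5/17, 11/34, 1/2, 25/34, 14/17, 1]
j=0 picked index 2: u0 ∈ [3/34, 5/17)
j=1 picked index 2: u0 ∈ [-5/136, 23/136)
j=2 picked index 4: u0 ∈ [5/68, 1/4)
j=3 picked index 4: u0 ∈ [-7/136, 1/8)
j=4 picked index 5: u0 ∈ [0, 4/17)
j=5 picked index 5: u0 ∈ [-1/8, 15/136)
j=6 picked index 7: u0 ∈ [5/68, 1/4)
j=7 picked index 7: u0 ∈ [-7/136, 1/8)
intersection: [3/34, 15/136)

3/34 15/136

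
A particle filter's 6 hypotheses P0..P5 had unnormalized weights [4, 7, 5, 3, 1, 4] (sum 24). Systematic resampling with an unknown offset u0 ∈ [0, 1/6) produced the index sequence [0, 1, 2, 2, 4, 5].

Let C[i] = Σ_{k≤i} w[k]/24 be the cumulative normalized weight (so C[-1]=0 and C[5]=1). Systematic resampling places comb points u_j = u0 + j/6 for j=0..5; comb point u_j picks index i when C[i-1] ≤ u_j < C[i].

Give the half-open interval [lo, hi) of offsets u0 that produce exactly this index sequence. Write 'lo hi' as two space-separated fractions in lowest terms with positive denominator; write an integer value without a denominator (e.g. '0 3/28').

1/8 1/6

C = [1/6, 11/24, 2/3, 19/24, 5/6, 1]
j=0 picked index 0: u0 ∈ [0, 1/6)
j=1 picked index 1: u0 ∈ [0, 7/24)
j=2 picked index 2: u0 ∈ [1/8, 1/3)
j=3 picked index 2: u0 ∈ [-1/24, 1/6)
j=4 picked index 4: u0 ∈ [1/8, 1/6)
j=5 picked index 5: u0 ∈ [0, 1/6)
intersection: [1/8, 1/6)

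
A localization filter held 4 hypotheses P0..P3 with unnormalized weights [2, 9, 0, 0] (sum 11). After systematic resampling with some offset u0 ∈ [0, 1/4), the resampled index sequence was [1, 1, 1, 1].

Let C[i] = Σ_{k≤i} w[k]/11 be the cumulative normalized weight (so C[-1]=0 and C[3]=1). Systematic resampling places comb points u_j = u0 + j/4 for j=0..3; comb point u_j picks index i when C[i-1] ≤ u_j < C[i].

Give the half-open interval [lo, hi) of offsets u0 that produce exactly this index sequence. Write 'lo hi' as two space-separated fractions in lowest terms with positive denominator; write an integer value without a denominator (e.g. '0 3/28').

2/11 1/4

C = [2/11, 1, 1, 1]
j=0 picked index 1: u0 ∈ [2/11, 1)
j=1 picked index 1: u0 ∈ [-3/44, 3/4)
j=2 picked index 1: u0 ∈ [-7/22, 1/2)
j=3 picked index 1: u0 ∈ [-25/44, 1/4)
intersection: [2/11, 1/4)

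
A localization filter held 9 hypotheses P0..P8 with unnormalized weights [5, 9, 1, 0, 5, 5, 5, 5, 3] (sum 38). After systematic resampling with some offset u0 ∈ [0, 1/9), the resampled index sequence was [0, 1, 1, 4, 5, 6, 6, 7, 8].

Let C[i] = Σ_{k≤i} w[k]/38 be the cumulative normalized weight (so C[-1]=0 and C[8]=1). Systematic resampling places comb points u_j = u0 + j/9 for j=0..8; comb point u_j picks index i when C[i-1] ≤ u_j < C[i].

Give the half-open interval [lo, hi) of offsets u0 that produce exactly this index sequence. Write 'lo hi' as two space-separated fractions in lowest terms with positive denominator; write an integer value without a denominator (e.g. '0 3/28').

35/342 1/9

C = [5/38, 7/19, 15/38, 15/38, 10/19, 25/38, 15/19, 35/38, 1]
j=0 picked index 0: u0 ∈ [0, 5/38)
j=1 picked index 1: u0 ∈ [7/342, 44/171)
j=2 picked index 1: u0 ∈ [-31/342, 25/171)
j=3 picked index 4: u0 ∈ [7/114, 11/57)
j=4 picked index 5: u0 ∈ [14/171, 73/342)
j=5 picked index 6: u0 ∈ [35/342, 40/171)
j=6 picked index 6: u0 ∈ [-1/114, 7/57)
j=7 picked index 7: u0 ∈ [2/171, 49/342)
j=8 picked index 8: u0 ∈ [11/342, 1/9)
intersection: [35/342, 1/9)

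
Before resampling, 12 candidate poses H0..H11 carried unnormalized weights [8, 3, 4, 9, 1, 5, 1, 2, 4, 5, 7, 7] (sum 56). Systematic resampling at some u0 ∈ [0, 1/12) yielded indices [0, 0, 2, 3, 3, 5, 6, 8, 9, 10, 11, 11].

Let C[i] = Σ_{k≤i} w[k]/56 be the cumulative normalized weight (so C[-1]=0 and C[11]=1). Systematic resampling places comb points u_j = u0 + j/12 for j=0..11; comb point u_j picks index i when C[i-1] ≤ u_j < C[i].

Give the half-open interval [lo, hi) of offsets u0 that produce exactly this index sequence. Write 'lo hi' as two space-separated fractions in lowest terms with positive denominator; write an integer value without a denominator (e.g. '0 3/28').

1/24 3/56

C = [1/7, 11/56, 15/56, 3/7, 25/56, 15/28, 31/56, 33/56, 37/56, 3/4, 7/8, 1]
j=0 picked index 0: u0 ∈ [0, 1/7)
j=1 picked index 0: u0 ∈ [-1/12, 5/84)
j=2 picked index 2: u0 ∈ [5/168, 17/168)
j=3 picked index 3: u0 ∈ [1/56, 5/28)
j=4 picked index 3: u0 ∈ [-11/168, 2/21)
j=5 picked index 5: u0 ∈ [5/168, 5/42)
j=6 picked index 6: u0 ∈ [1/28, 3/56)
j=7 picked index 8: u0 ∈ [1/168, 13/168)
j=8 picked index 9: u0 ∈ [-1/168, 1/12)
j=9 picked index 10: u0 ∈ [0, 1/8)
j=10 picked index 11: u0 ∈ [1/24, 1/6)
j=11 picked index 11: u0 ∈ [-1/24, 1/12)
intersection: [1/24, 3/56)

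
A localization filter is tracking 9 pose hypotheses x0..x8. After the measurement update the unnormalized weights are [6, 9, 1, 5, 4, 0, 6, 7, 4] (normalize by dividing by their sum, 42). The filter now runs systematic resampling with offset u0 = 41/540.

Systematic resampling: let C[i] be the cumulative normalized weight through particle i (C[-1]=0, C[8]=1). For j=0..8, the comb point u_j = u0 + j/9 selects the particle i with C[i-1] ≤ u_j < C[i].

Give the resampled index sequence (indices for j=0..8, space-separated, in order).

C = [1/7, 5/14, 8/21, 1/2, 25/42, 25/42, 31/42, 19/21, 1]
j=0: u_0=41/540 ∈ [0, 1/7) → index 0
j=1: u_1=101/540 ∈ [1/7, 5/14) → index 1
j=2: u_2=161/540 ∈ [1/7, 5/14) → index 1
j=3: u_3=221/540 ∈ [8/21, 1/2) → index 3
j=4: u_4=281/540 ∈ [1/2, 25/42) → index 4
j=5: u_5=341/540 ∈ [25/42, 31/42) → index 6
j=6: u_6=401/540 ∈ [31/42, 19/21) → index 7
j=7: u_7=461/540 ∈ [31/42, 19/21) → index 7
j=8: u_8=521/540 ∈ [19/21, 1) → index 8

0 1 1 3 4 6 7 7 8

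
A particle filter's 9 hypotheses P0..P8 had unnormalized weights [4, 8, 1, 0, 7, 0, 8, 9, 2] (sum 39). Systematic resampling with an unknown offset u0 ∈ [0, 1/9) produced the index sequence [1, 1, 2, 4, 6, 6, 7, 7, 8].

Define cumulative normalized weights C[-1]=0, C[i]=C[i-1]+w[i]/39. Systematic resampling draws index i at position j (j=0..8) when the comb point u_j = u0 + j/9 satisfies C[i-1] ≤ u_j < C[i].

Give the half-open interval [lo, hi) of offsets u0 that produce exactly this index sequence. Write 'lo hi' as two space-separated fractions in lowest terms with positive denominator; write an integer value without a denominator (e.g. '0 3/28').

4/39 1/9

C = [4/39, 4/13, 1/3, 1/3, 20/39, 20/39, 28/39, 37/39, 1]
j=0 picked index 1: u0 ∈ [4/39, 4/13)
j=1 picked index 1: u0 ∈ [-1/117, 23/117)
j=2 picked index 2: u0 ∈ [10/117, 1/9)
j=3 picked index 4: u0 ∈ [0, 7/39)
j=4 picked index 6: u0 ∈ [8/117, 32/117)
j=5 picked index 6: u0 ∈ [-5/117, 19/117)
j=6 picked index 7: u0 ∈ [2/39, 11/39)
j=7 picked index 7: u0 ∈ [-7/117, 20/117)
j=8 picked index 8: u0 ∈ [7/117, 1/9)
intersection: [4/39, 1/9)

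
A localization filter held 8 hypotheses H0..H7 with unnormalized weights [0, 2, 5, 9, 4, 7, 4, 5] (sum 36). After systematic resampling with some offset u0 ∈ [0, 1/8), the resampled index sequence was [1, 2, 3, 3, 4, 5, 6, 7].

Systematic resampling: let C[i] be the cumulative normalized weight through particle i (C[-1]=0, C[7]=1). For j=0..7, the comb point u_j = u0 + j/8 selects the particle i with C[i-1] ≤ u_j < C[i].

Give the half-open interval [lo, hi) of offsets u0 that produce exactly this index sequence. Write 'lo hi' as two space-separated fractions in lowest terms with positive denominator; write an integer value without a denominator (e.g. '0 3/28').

C = [0, 1/18, 7/36, 4/9, 5/9, 3/4, 31/36, 1]
j=0 picked index 1: u0 ∈ [0, 1/18)
j=1 picked index 2: u0 ∈ [-5/72, 5/72)
j=2 picked index 3: u0 ∈ [-1/18, 7/36)
j=3 picked index 3: u0 ∈ [-13/72, 5/72)
j=4 picked index 4: u0 ∈ [-1/18, 1/18)
j=5 picked index 5: u0 ∈ [-5/72, 1/8)
j=6 picked index 6: u0 ∈ [0, 1/9)
j=7 picked index 7: u0 ∈ [-1/72, 1/8)
intersection: [0, 1/18)

0 1/18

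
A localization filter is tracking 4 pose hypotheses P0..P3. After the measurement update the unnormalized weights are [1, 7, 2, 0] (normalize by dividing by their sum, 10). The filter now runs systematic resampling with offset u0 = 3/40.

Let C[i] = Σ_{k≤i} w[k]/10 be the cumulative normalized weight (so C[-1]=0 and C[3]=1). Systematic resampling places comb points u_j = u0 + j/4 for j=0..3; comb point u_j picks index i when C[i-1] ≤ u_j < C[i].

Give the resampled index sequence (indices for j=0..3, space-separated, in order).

0 1 1 2

C = [1/10, 4/5, 1, 1]
j=0: u_0=3/40 ∈ [0, 1/10) → index 0
j=1: u_1=13/40 ∈ [1/10, 4/5) → index 1
j=2: u_2=23/40 ∈ [1/10, 4/5) → index 1
j=3: u_3=33/40 ∈ [4/5, 1) → index 2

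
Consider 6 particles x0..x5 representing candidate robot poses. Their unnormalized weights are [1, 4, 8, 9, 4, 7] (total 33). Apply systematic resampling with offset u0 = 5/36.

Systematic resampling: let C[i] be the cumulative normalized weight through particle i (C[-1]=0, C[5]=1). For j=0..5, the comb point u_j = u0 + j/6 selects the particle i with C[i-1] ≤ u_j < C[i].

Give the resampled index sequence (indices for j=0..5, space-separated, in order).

1 2 3 3 5 5

C = [1/33, 5/33, 13/33, 2/3, 26/33, 1]
j=0: u_0=5/36 ∈ [1/33, 5/33) → index 1
j=1: u_1=11/36 ∈ [5/33, 13/33) → index 2
j=2: u_2=17/36 ∈ [13/33, 2/3) → index 3
j=3: u_3=23/36 ∈ [13/33, 2/3) → index 3
j=4: u_4=29/36 ∈ [26/33, 1) → index 5
j=5: u_5=35/36 ∈ [26/33, 1) → index 5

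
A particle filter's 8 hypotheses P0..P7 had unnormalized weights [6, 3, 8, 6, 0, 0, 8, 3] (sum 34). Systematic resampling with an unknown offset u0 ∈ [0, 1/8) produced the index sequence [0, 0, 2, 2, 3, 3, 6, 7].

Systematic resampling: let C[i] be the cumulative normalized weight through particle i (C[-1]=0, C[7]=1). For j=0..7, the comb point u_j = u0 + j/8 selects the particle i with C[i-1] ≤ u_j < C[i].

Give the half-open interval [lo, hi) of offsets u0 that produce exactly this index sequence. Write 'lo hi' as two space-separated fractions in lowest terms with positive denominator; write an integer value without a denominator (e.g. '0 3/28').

5/136 7/136

C = [3/17, 9/34, 1/2, 23/34, 23/34, 23/34, 31/34, 1]
j=0 picked index 0: u0 ∈ [0, 3/17)
j=1 picked index 0: u0 ∈ [-1/8, 7/136)
j=2 picked index 2: u0 ∈ [1/68, 1/4)
j=3 picked index 2: u0 ∈ [-15/136, 1/8)
j=4 picked index 3: u0 ∈ [0, 3/17)
j=5 picked index 3: u0 ∈ [-1/8, 7/136)
j=6 picked index 6: u0 ∈ [-5/68, 11/68)
j=7 picked index 7: u0 ∈ [5/136, 1/8)
intersection: [5/136, 7/136)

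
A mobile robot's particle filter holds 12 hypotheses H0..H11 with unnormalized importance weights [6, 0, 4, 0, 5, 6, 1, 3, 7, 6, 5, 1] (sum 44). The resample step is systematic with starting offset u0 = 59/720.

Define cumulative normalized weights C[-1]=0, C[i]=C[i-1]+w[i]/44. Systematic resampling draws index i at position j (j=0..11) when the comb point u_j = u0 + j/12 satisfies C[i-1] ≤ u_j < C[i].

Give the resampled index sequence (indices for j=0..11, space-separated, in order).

C = [3/22, 3/22, 5/22, 5/22, 15/44, 21/44, 1/2, 25/44, 8/11, 19/22, 43/44, 1]
j=0: u_0=59/720 ∈ [0, 3/22) → index 0
j=1: u_1=119/720 ∈ [3/22, 5/22) → index 2
j=2: u_2=179/720 ∈ [5/22, 15/44) → index 4
j=3: u_3=239/720 ∈ [5/22, 15/44) → index 4
j=4: u_4=299/720 ∈ [15/44, 21/44) → index 5
j=5: u_5=359/720 ∈ [21/44, 1/2) → index 6
j=6: u_6=419/720 ∈ [25/44, 8/11) → index 8
j=7: u_7=479/720 ∈ [25/44, 8/11) → index 8
j=8: u_8=539/720 ∈ [8/11, 19/22) → index 9
j=9: u_9=599/720 ∈ [8/11, 19/22) → index 9
j=10: u_10=659/720 ∈ [19/22, 43/44) → index 10
j=11: u_11=719/720 ∈ [43/44, 1) → index 11

0 2 4 4 5 6 8 8 9 9 10 11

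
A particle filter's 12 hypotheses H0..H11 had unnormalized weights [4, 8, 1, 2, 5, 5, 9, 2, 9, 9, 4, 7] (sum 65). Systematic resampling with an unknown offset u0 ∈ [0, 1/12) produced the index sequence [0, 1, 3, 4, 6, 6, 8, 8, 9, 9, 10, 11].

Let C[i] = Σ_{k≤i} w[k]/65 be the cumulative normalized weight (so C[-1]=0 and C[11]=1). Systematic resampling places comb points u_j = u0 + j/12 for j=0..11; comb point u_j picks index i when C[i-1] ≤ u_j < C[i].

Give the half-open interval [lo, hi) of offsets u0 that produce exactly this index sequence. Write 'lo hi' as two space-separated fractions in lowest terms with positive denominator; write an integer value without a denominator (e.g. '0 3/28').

7/130 3/52

C = [4/65, 12/65, 1/5, 3/13, 4/13, 5/13, 34/65, 36/65, 9/13, 54/65, 58/65, 1]
j=0 picked index 0: u0 ∈ [0, 4/65)
j=1 picked index 1: u0 ∈ [-17/780, 79/780)
j=2 picked index 3: u0 ∈ [1/30, 5/78)
j=3 picked index 4: u0 ∈ [-1/52, 3/52)
j=4 picked index 6: u0 ∈ [2/39, 37/195)
j=5 picked index 6: u0 ∈ [-5/156, 83/780)
j=6 picked index 8: u0 ∈ [7/130, 5/26)
j=7 picked index 8: u0 ∈ [-23/780, 17/156)
j=8 picked index 9: u0 ∈ [1/39, 32/195)
j=9 picked index 9: u0 ∈ [-3/52, 21/260)
j=10 picked index 10: u0 ∈ [-1/390, 23/390)
j=11 picked index 11: u0 ∈ [-19/780, 1/12)
intersection: [7/130, 3/52)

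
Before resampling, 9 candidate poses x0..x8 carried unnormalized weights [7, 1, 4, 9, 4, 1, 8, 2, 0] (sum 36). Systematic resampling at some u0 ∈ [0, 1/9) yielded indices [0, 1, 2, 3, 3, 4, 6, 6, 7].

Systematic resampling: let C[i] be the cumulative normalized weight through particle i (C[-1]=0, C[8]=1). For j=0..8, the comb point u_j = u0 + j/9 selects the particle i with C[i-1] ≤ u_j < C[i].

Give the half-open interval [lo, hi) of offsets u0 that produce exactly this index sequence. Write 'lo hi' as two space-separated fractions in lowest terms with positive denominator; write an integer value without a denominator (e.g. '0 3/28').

C = [7/36, 2/9, 1/3, 7/12, 25/36, 13/18, 17/18, 1, 1]
j=0 picked index 0: u0 ∈ [0, 7/36)
j=1 picked index 1: u0 ∈ [1/12, 1/9)
j=2 picked index 2: u0 ∈ [0, 1/9)
j=3 picked index 3: u0 ∈ [0, 1/4)
j=4 picked index 3: u0 ∈ [-1/9, 5/36)
j=5 picked index 4: u0 ∈ [1/36, 5/36)
j=6 picked index 6: u0 ∈ [1/18, 5/18)
j=7 picked index 6: u0 ∈ [-1/18, 1/6)
j=8 picked index 7: u0 ∈ [1/18, 1/9)
intersection: [1/12, 1/9)

1/12 1/9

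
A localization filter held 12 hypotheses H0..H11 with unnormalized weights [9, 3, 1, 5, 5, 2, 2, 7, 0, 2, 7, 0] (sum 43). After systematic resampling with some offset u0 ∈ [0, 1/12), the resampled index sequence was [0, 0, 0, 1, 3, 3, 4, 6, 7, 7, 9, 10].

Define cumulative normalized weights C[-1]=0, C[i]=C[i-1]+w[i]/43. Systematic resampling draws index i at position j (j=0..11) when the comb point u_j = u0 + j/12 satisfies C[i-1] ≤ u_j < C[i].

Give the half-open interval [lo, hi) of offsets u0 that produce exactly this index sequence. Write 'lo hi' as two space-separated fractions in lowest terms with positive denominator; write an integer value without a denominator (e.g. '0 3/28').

0 1/516

C = [9/43, 12/43, 13/43, 18/43, 23/43, 25/43, 27/43, 34/43, 34/43, 36/43, 1, 1]
j=0 picked index 0: u0 ∈ [0, 9/43)
j=1 picked index 0: u0 ∈ [-1/12, 65/516)
j=2 picked index 0: u0 ∈ [-1/6, 11/258)
j=3 picked index 1: u0 ∈ [-7/172, 5/172)
j=4 picked index 3: u0 ∈ [-4/129, 11/129)
j=5 picked index 3: u0 ∈ [-59/516, 1/516)
j=6 picked index 4: u0 ∈ [-7/86, 3/86)
j=7 picked index 6: u0 ∈ [-1/516, 23/516)
j=8 picked index 7: u0 ∈ [-5/129, 16/129)
j=9 picked index 7: u0 ∈ [-21/172, 7/172)
j=10 picked index 9: u0 ∈ [-11/258, 1/258)
j=11 picked index 10: u0 ∈ [-41/516, 1/12)
intersection: [0, 1/516)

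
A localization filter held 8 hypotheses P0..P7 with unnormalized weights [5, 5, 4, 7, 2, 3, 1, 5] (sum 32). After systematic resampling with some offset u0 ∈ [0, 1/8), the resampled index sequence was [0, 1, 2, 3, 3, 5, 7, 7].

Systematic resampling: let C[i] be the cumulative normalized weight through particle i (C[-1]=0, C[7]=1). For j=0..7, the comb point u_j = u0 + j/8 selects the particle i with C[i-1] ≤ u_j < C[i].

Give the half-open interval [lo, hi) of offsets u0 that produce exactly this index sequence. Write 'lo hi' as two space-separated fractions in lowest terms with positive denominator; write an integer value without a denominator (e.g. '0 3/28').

C = [5/32, 5/16, 7/16, 21/32, 23/32, 13/16, 27/32, 1]
j=0 picked index 0: u0 ∈ [0, 5/32)
j=1 picked index 1: u0 ∈ [1/32, 3/16)
j=2 picked index 2: u0 ∈ [1/16, 3/16)
j=3 picked index 3: u0 ∈ [1/16, 9/32)
j=4 picked index 3: u0 ∈ [-1/16, 5/32)
j=5 picked index 5: u0 ∈ [3/32, 3/16)
j=6 picked index 7: u0 ∈ [3/32, 1/4)
j=7 picked index 7: u0 ∈ [-1/32, 1/8)
intersection: [3/32, 1/8)

3/32 1/8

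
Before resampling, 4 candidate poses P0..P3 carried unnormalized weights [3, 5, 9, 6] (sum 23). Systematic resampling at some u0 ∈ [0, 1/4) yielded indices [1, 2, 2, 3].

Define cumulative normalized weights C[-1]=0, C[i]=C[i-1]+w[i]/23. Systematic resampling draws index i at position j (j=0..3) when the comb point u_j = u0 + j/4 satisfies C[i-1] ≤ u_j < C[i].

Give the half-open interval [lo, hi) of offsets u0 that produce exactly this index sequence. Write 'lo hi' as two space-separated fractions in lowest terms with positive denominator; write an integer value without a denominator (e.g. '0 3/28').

C = [3/23, 8/23, 17/23, 1]
j=0 picked index 1: u0 ∈ [3/23, 8/23)
j=1 picked index 2: u0 ∈ [9/92, 45/92)
j=2 picked index 2: u0 ∈ [-7/46, 11/46)
j=3 picked index 3: u0 ∈ [-1/92, 1/4)
intersection: [3/23, 11/46)

3/23 11/46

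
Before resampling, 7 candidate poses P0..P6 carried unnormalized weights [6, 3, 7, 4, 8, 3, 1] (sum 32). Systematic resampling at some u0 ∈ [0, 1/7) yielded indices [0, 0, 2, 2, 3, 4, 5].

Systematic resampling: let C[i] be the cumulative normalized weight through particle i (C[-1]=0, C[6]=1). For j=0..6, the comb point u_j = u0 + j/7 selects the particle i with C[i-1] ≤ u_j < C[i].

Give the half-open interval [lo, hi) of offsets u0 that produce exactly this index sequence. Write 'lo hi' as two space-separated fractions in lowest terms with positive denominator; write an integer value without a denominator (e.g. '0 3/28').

1/56 5/112

C = [3/16, 9/32, 1/2, 5/8, 7/8, 31/32, 1]
j=0 picked index 0: u0 ∈ [0, 3/16)
j=1 picked index 0: u0 ∈ [-1/7, 5/112)
j=2 picked index 2: u0 ∈ [-1/224, 3/14)
j=3 picked index 2: u0 ∈ [-33/224, 1/14)
j=4 picked index 3: u0 ∈ [-1/14, 3/56)
j=5 picked index 4: u0 ∈ [-5/56, 9/56)
j=6 picked index 5: u0 ∈ [1/56, 25/224)
intersection: [1/56, 5/112)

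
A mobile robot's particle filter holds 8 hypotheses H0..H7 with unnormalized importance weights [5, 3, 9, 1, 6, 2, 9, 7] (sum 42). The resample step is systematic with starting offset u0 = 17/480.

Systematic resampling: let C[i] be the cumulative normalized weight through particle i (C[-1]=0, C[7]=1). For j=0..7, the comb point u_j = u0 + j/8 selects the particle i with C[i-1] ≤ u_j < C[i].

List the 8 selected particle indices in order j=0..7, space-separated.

0 1 2 3 4 6 6 7

C = [5/42, 4/21, 17/42, 3/7, 4/7, 13/21, 5/6, 1]
j=0: u_0=17/480 ∈ [0, 5/42) → index 0
j=1: u_1=77/480 ∈ [5/42, 4/21) → index 1
j=2: u_2=137/480 ∈ [4/21, 17/42) → index 2
j=3: u_3=197/480 ∈ [17/42, 3/7) → index 3
j=4: u_4=257/480 ∈ [3/7, 4/7) → index 4
j=5: u_5=317/480 ∈ [13/21, 5/6) → index 6
j=6: u_6=377/480 ∈ [13/21, 5/6) → index 6
j=7: u_7=437/480 ∈ [5/6, 1) → index 7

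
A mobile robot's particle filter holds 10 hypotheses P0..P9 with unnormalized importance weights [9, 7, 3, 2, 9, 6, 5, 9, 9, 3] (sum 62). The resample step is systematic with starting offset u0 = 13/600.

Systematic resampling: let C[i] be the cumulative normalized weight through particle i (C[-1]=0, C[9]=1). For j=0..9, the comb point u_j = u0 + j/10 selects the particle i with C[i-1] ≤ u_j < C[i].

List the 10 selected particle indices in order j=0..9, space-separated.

0 0 1 3 4 5 6 7 8 8

C = [9/62, 8/31, 19/62, 21/62, 15/31, 18/31, 41/62, 25/31, 59/62, 1]
j=0: u_0=13/600 ∈ [0, 9/62) → index 0
j=1: u_1=73/600 ∈ [0, 9/62) → index 0
j=2: u_2=133/600 ∈ [9/62, 8/31) → index 1
j=3: u_3=193/600 ∈ [19/62, 21/62) → index 3
j=4: u_4=253/600 ∈ [21/62, 15/31) → index 4
j=5: u_5=313/600 ∈ [15/31, 18/31) → index 5
j=6: u_6=373/600 ∈ [18/31, 41/62) → index 6
j=7: u_7=433/600 ∈ [41/62, 25/31) → index 7
j=8: u_8=493/600 ∈ [25/31, 59/62) → index 8
j=9: u_9=553/600 ∈ [25/31, 59/62) → index 8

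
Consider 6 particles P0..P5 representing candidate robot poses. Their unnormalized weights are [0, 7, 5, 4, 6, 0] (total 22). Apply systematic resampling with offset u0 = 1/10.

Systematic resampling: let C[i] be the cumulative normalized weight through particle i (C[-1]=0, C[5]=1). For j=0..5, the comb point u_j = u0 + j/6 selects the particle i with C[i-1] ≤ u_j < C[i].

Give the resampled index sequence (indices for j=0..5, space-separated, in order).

1 1 2 3 4 4

C = [0, 7/22, 6/11, 8/11, 1, 1]
j=0: u_0=1/10 ∈ [0, 7/22) → index 1
j=1: u_1=4/15 ∈ [0, 7/22) → index 1
j=2: u_2=13/30 ∈ [7/22, 6/11) → index 2
j=3: u_3=3/5 ∈ [6/11, 8/11) → index 3
j=4: u_4=23/30 ∈ [8/11, 1) → index 4
j=5: u_5=14/15 ∈ [8/11, 1) → index 4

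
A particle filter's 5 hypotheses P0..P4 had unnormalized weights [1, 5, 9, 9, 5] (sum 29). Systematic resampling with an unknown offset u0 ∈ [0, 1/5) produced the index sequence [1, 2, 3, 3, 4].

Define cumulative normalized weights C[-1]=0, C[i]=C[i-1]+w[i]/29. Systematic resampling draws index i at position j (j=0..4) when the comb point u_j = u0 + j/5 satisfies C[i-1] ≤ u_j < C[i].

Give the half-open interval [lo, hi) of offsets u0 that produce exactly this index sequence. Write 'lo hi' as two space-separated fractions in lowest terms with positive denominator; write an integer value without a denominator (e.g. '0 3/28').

17/145 1/5

C = [1/29, 6/29, 15/29, 24/29, 1]
j=0 picked index 1: u0 ∈ [1/29, 6/29)
j=1 picked index 2: u0 ∈ [1/145, 46/145)
j=2 picked index 3: u0 ∈ [17/145, 62/145)
j=3 picked index 3: u0 ∈ [-12/145, 33/145)
j=4 picked index 4: u0 ∈ [4/145, 1/5)
intersection: [17/145, 1/5)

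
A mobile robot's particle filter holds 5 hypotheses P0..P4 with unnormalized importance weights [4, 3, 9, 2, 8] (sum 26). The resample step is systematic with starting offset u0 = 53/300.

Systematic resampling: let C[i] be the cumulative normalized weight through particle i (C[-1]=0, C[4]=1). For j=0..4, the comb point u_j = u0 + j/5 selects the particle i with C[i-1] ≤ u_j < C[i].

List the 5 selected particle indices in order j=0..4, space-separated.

1 2 2 4 4

C = [2/13, 7/26, 8/13, 9/13, 1]
j=0: u_0=53/300 ∈ [2/13, 7/26) → index 1
j=1: u_1=113/300 ∈ [7/26, 8/13) → index 2
j=2: u_2=173/300 ∈ [7/26, 8/13) → index 2
j=3: u_3=233/300 ∈ [9/13, 1) → index 4
j=4: u_4=293/300 ∈ [9/13, 1) → index 4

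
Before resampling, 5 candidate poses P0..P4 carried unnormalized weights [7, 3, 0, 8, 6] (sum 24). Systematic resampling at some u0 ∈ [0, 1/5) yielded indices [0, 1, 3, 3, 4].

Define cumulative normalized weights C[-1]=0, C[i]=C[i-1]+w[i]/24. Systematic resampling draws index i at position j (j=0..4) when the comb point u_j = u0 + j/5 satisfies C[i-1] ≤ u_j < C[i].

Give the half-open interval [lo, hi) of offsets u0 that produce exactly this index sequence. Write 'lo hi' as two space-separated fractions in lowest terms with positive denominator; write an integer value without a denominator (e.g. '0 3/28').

11/120 3/20

C = [7/24, 5/12, 5/12, 3/4, 1]
j=0 picked index 0: u0 ∈ [0, 7/24)
j=1 picked index 1: u0 ∈ [11/120, 13/60)
j=2 picked index 3: u0 ∈ [1/60, 7/20)
j=3 picked index 3: u0 ∈ [-11/60, 3/20)
j=4 picked index 4: u0 ∈ [-1/20, 1/5)
intersection: [11/120, 3/20)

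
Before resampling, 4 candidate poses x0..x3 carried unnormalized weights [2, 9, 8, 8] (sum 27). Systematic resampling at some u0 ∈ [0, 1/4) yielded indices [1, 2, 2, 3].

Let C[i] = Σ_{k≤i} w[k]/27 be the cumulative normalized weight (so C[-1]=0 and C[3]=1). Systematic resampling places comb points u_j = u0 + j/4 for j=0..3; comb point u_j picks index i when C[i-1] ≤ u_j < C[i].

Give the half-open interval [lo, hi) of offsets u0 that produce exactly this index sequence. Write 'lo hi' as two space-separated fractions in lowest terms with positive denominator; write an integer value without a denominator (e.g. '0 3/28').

17/108 11/54

C = [2/27, 11/27, 19/27, 1]
j=0 picked index 1: u0 ∈ [2/27, 11/27)
j=1 picked index 2: u0 ∈ [17/108, 49/108)
j=2 picked index 2: u0 ∈ [-5/54, 11/54)
j=3 picked index 3: u0 ∈ [-5/108, 1/4)
intersection: [17/108, 11/54)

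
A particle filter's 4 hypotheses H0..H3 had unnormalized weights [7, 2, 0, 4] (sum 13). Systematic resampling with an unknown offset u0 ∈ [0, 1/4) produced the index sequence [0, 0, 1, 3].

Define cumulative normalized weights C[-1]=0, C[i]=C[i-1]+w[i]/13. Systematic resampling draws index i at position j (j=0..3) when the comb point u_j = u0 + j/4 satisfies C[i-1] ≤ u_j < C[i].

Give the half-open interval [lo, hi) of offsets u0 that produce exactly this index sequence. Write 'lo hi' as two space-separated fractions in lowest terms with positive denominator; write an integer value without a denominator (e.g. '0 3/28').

1/26 5/26

C = [7/13, 9/13, 9/13, 1]
j=0 picked index 0: u0 ∈ [0, 7/13)
j=1 picked index 0: u0 ∈ [-1/4, 15/52)
j=2 picked index 1: u0 ∈ [1/26, 5/26)
j=3 picked index 3: u0 ∈ [-3/52, 1/4)
intersection: [1/26, 5/26)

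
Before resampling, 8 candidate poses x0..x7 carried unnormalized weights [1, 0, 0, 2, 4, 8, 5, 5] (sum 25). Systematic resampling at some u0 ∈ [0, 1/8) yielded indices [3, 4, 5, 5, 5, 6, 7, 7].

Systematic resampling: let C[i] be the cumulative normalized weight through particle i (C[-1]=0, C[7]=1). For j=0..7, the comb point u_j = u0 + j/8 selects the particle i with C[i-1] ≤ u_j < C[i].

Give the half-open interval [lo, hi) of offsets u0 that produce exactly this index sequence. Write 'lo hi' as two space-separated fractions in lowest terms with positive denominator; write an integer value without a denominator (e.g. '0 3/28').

C = [1/25, 1/25, 1/25, 3/25, 7/25, 3/5, 4/5, 1]
j=0 picked index 3: u0 ∈ [1/25, 3/25)
j=1 picked index 4: u0 ∈ [-1/200, 31/200)
j=2 picked index 5: u0 ∈ [3/100, 7/20)
j=3 picked index 5: u0 ∈ [-19/200, 9/40)
j=4 picked index 5: u0 ∈ [-11/50, 1/10)
j=5 picked index 6: u0 ∈ [-1/40, 7/40)
j=6 picked index 7: u0 ∈ [1/20, 1/4)
j=7 picked index 7: u0 ∈ [-3/40, 1/8)
intersection: [1/20, 1/10)

1/20 1/10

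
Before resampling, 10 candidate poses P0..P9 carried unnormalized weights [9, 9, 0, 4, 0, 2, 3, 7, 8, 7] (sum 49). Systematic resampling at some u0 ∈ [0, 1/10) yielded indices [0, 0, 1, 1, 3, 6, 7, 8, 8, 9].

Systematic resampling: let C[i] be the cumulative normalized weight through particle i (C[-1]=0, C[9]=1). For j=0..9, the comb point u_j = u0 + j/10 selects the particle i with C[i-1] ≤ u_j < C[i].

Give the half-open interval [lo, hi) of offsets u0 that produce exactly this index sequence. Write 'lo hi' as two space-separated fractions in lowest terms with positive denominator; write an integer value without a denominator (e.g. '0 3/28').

C = [9/49, 18/49, 18/49, 22/49, 22/49, 24/49, 27/49, 34/49, 6/7, 1]
j=0 picked index 0: u0 ∈ [0, 9/49)
j=1 picked index 0: u0 ∈ [-1/10, 41/490)
j=2 picked index 1: u0 ∈ [-4/245, 41/245)
j=3 picked index 1: u0 ∈ [-57/490, 33/490)
j=4 picked index 3: u0 ∈ [-8/245, 12/245)
j=5 picked index 6: u0 ∈ [-1/98, 5/98)
j=6 picked index 7: u0 ∈ [-12/245, 23/245)
j=7 picked index 8: u0 ∈ [-3/490, 11/70)
j=8 picked index 8: u0 ∈ [-26/245, 2/35)
j=9 picked index 9: u0 ∈ [-3/70, 1/10)
intersection: [0, 12/245)

0 12/245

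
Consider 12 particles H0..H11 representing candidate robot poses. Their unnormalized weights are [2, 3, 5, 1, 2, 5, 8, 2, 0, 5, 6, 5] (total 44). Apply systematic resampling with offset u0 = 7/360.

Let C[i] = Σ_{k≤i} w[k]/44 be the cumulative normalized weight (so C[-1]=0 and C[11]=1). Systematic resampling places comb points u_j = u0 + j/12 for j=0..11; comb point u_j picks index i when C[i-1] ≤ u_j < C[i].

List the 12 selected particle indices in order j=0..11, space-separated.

0 1 2 4 5 6 6 7 9 10 10 11

C = [1/22, 5/44, 5/22, 1/4, 13/44, 9/22, 13/22, 7/11, 7/11, 3/4, 39/44, 1]
j=0: u_0=7/360 ∈ [0, 1/22) → index 0
j=1: u_1=37/360 ∈ [1/22, 5/44) → index 1
j=2: u_2=67/360 ∈ [5/44, 5/22) → index 2
j=3: u_3=97/360 ∈ [1/4, 13/44) → index 4
j=4: u_4=127/360 ∈ [13/44, 9/22) → index 5
j=5: u_5=157/360 ∈ [9/22, 13/22) → index 6
j=6: u_6=187/360 ∈ [9/22, 13/22) → index 6
j=7: u_7=217/360 ∈ [13/22, 7/11) → index 7
j=8: u_8=247/360 ∈ [7/11, 3/4) → index 9
j=9: u_9=277/360 ∈ [3/4, 39/44) → index 10
j=10: u_10=307/360 ∈ [3/4, 39/44) → index 10
j=11: u_11=337/360 ∈ [39/44, 1) → index 11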